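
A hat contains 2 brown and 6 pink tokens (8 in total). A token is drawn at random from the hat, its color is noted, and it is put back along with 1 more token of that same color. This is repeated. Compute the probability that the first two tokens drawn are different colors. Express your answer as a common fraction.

Either pink then brown, or brown then pink; after the first draw the total is 9.
P = (6/8)·(2/9) + (2/8)·(6/9) = 1/3 ≈ 0.3333.

1/3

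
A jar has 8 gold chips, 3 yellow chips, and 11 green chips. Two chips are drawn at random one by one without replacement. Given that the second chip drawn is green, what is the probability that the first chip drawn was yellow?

P(first=yellow and the second chip drawn is green) = (3/22)·(11/21) = 1/14.
P(the second chip drawn is green) = Σ over first color = 4/21 + 1/14 + 5/21 = 1/2.
By Bayes, P(first=yellow | the second chip drawn is green) = 1/14 / 1/2 = 1/7 ≈ 0.1429.

1/7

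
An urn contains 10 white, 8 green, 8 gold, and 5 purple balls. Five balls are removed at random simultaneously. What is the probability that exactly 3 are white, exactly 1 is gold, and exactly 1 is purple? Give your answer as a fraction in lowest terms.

Unordered draws without replacement: count favorable combinations over C(31,5).
Favorable = C(10,3) · C(8,0) · C(8,1) · C(5,1) = 4800; total = C(31,5) = 169911.
P = 4800/169911 = 1600/56637 ≈ 0.0283.

1600/56637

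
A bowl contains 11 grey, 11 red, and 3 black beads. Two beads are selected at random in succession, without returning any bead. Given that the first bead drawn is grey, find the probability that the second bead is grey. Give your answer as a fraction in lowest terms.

After removing 1 grey, the bowl has 10 grey out of 24 remaining.
P(second is grey | given) = 10/24 = 5/12 ≈ 0.4167.

5/12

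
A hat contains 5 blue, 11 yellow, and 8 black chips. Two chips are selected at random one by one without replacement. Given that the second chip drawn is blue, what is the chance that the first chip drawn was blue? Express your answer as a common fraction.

4/23

P(first=blue and the second chip drawn is blue) = (5/24)·(4/23) = 5/138.
P(the second chip drawn is blue) = Σ over first color = 5/138 + 55/552 + 5/69 = 5/24.
By Bayes, P(first=blue | the second chip drawn is blue) = 5/138 / 5/24 = 4/23 ≈ 0.1739.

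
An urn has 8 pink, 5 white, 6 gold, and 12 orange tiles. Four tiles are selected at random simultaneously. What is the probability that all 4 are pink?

2/899

Unordered draws without replacement: count favorable combinations over C(31,4).
Favorable = C(8,4) · C(5,0) · C(6,0) · C(12,0) = 70; total = C(31,4) = 31465.
P = 70/31465 = 2/899 ≈ 0.0022.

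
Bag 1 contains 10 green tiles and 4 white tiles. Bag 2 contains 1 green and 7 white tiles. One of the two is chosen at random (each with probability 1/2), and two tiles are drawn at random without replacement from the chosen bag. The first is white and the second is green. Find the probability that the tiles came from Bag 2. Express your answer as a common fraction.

P(E | Bag 1) = 20/91; P(E | Bag 2) = 1/8.
P(E) = 1/2·20/91 + 1/2·1/8 = 251/1456.
By Bayes' rule, P(Bag 2 | E) = 1/16 / 251/1456 = 91/251 ≈ 0.3625.

91/251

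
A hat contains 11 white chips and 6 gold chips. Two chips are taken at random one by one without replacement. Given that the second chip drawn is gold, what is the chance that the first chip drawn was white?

P(first=white and the second chip drawn is gold) = (11/17)·(6/16) = 33/136.
P(the second chip drawn is gold) = Σ over first color = 33/136 + 15/136 = 6/17.
By Bayes, P(first=white | the second chip drawn is gold) = 33/136 / 6/17 = 11/16 ≈ 0.6875.

11/16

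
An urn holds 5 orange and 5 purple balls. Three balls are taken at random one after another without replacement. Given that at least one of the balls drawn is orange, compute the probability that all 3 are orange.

1/11

P(all 3 orange) = C(5,3)/C(10,3) = 1/12; P(at least one orange) = 1 − C(5,3)/C(10,3) = 11/12.
Since 'all 3 orange' ⊆ 'at least one orange', P(all 3 | at least one) = 1/12 / 11/12 = 1/11 ≈ 0.0909.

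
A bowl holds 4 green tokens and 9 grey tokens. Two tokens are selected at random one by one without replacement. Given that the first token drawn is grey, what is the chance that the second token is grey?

2/3

After removing 1 grey, the bowl has 8 grey out of 12 remaining.
P(second is grey | given) = 8/12 = 2/3 ≈ 0.6667.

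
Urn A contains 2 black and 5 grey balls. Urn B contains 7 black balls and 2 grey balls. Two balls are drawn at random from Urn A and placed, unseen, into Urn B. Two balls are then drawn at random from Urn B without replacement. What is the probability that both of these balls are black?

Condition on how many of the transferred balls are black (from Urn A: 2 black of 7; then Urn B has 11 total).
  0 black: C(2,0)C(5,2)/C(7,2) = 10/21; then P = C(7,2)/C(11,2) = 21/55
  1 black: C(2,1)C(5,1)/C(7,2) = 10/21; then P = C(8,2)/C(11,2) = 28/55
  2 black: C(2,2)C(5,0)/C(7,2) = 1/21; then P = C(9,2)/C(11,2) = 36/55
P(both black) = 526/1155 ≈ 0.4554.

526/1155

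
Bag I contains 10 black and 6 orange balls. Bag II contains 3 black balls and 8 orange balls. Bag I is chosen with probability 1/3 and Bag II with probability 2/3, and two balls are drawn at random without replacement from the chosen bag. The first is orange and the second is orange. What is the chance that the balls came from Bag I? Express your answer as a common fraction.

55/503

P(E | Bag I) = 1/8; P(E | Bag II) = 28/55.
P(E) = 1/3·1/8 + 2/3·28/55 = 503/1320.
By Bayes' rule, P(Bag I | E) = 1/24 / 503/1320 = 55/503 ≈ 0.1093.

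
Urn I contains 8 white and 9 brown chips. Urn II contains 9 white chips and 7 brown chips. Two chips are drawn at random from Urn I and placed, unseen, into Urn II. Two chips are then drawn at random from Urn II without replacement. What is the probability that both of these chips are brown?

325/1734

Condition on how many of the transferred chips are brown (from Urn I: 9 brown of 17; then Urn II has 18 total).
  0 brown: C(9,0)C(8,2)/C(17,2) = 7/34; then P = C(7,2)/C(18,2) = 7/51
  1 brown: C(9,1)C(8,1)/C(17,2) = 9/17; then P = C(8,2)/C(18,2) = 28/153
  2 brown: C(9,2)C(8,0)/C(17,2) = 9/34; then P = C(9,2)/C(18,2) = 4/17
P(both brown) = 325/1734 ≈ 0.1874.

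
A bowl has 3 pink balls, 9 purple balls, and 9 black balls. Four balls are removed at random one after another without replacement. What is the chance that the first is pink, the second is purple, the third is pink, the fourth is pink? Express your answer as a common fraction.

1/2660

Multiply the conditional probability of each draw in order, without replacement, so each draw removes one from its color and from the total.
P = (3/21) · (9/20) · (2/19) · (1/18) = 1/2660 ≈ 0.0004.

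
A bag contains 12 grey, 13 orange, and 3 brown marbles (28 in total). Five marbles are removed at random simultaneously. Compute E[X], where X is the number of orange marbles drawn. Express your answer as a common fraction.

65/28

By linearity of expectation, E[X] = Σ P(draw i is orange); by symmetry each draw (even without replacement) has P(orange) = 13/28.
E[X] = 5 · 13/28 = 65/28 ≈ 2.3214.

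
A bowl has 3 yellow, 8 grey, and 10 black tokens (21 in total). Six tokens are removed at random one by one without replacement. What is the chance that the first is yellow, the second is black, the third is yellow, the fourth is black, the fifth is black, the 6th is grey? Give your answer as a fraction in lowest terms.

2/2261

Multiply the conditional probability of each draw in order, without replacement, so each draw removes one from its color and from the total.
P = (3/21) · (10/20) · (2/19) · (9/18) · (8/17) · (8/16) = 2/2261 ≈ 0.0009.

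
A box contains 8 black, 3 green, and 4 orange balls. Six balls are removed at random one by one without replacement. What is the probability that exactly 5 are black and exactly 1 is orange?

32/715

Unordered draws without replacement: count favorable combinations over C(15,6).
Favorable = C(8,5) · C(3,0) · C(4,1) = 224; total = C(15,6) = 5005.
P = 224/5005 = 32/715 ≈ 0.0448.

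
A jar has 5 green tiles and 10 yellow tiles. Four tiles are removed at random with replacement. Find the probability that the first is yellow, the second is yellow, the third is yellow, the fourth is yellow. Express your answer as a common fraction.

Multiply the conditional probability of each draw in order, with replacement (the composition resets each draw).
P = (10/15) · (10/15) · (10/15) · (10/15) = 16/81 ≈ 0.1975.

16/81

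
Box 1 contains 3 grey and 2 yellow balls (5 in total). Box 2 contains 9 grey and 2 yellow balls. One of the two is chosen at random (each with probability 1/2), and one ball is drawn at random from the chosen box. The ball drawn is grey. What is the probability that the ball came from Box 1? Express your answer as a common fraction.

11/26

P(grey | Box 1) = 3/5; P(grey | Box 2) = 9/11.
P(grey) = 1/2·3/5 + 1/2·9/11 = 39/55.
By Bayes' rule, P(Box 1 | grey) = 3/10 / 39/55 = 11/26 ≈ 0.4231.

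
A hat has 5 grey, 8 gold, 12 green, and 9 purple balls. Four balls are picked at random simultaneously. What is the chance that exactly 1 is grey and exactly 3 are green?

25/1054

Unordered draws without replacement: count favorable combinations over C(34,4).
Favorable = C(5,1) · C(8,0) · C(12,3) · C(9,0) = 1100; total = C(34,4) = 46376.
P = 1100/46376 = 25/1054 ≈ 0.0237.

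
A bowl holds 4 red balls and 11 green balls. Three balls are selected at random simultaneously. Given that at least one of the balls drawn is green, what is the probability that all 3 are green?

P(all 3 green) = C(11,3)/C(15,3) = 33/91; P(at least one green) = 1 − C(4,3)/C(15,3) = 451/455.
Since 'all 3 green' ⊆ 'at least one green', P(all 3 | at least one) = 33/91 / 451/455 = 15/41 ≈ 0.3659.

15/41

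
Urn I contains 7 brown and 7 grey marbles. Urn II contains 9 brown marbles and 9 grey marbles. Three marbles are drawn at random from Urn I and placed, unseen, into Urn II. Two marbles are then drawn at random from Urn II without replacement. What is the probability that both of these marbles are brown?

87/364

Condition on how many of the transferred marbles are brown (from Urn I: 7 brown of 14; then Urn II has 21 total).
  0 brown: C(7,0)C(7,3)/C(14,3) = 5/52; then P = C(9,2)/C(21,2) = 6/35
  1 brown: C(7,1)C(7,2)/C(14,3) = 21/52; then P = C(10,2)/C(21,2) = 3/14
  2 brown: C(7,2)C(7,1)/C(14,3) = 21/52; then P = C(11,2)/C(21,2) = 11/42
  3 brown: C(7,3)C(7,0)/C(14,3) = 5/52; then P = C(12,2)/C(21,2) = 11/35
P(both brown) = 87/364 ≈ 0.2390.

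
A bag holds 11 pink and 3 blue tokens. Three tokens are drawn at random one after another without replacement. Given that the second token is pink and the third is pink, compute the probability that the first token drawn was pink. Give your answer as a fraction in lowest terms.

3/4

P(first=pink and the second token is pink and the third is pink) = (11/14)·(10/13)·(9/12) = 165/364.
P(E) = Σ over first color = 165/364 + 55/364 = 55/91.
By Bayes, P(first=pink | E) = 165/364 / 55/91 = 3/4 ≈ 0.7500.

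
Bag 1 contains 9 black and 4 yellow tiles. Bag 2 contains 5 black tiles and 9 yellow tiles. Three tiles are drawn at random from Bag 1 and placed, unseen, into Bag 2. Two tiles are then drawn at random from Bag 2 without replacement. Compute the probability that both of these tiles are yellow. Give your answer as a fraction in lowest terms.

Condition on how many of the transferred tiles are yellow (from Bag 1: 4 yellow of 13; then Bag 2 has 17 total).
  0 yellow: C(4,0)C(9,3)/C(13,3) = 42/143; then P = C(9,2)/C(17,2) = 9/34
  1 yellow: C(4,1)C(9,2)/C(13,3) = 72/143; then P = C(10,2)/C(17,2) = 45/136
  2 yellow: C(4,2)C(9,1)/C(13,3) = 27/143; then P = C(11,2)/C(17,2) = 55/136
  3 yellow: C(4,3)C(9,0)/C(13,3) = 2/143; then P = C(12,2)/C(17,2) = 33/68
P(both yellow) = 579/1768 ≈ 0.3275.

579/1768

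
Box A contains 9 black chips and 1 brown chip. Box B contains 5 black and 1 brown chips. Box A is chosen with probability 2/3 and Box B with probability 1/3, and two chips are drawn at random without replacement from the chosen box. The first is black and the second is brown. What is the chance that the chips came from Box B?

5/11

P(E | Box A) = 1/10; P(E | Box B) = 1/6.
P(E) = 2/3·1/10 + 1/3·1/6 = 11/90.
By Bayes' rule, P(Box B | E) = 1/18 / 11/90 = 5/11 ≈ 0.4545.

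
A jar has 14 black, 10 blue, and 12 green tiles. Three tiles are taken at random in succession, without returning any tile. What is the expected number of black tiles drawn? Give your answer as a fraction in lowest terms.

By linearity of expectation, E[X] = Σ P(draw i is black); by symmetry each draw (even without replacement) has P(black) = 14/36.
E[X] = 3 · 14/36 = 7/6 ≈ 1.1667.

7/6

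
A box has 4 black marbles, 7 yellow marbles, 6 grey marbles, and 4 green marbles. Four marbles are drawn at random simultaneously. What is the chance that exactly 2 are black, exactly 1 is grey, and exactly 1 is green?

Unordered draws without replacement: count favorable combinations over C(21,4).
Favorable = C(4,2) · C(7,0) · C(6,1) · C(4,1) = 144; total = C(21,4) = 5985.
P = 144/5985 = 16/665 ≈ 0.0241.

16/665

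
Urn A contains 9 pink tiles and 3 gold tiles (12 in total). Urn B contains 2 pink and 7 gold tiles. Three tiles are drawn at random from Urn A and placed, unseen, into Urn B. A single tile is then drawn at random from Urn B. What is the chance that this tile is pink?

17/48

Condition on how many of the transferred tiles are pink (from Urn A: 9 pink of 12; then Urn B has 12 total).
  0 pink: C(9,0)C(3,3)/C(12,3) = 1/220; then P = 2/12
  1 pink: C(9,1)C(3,2)/C(12,3) = 27/220; then P = 3/12
  2 pink: C(9,2)C(3,1)/C(12,3) = 27/55; then P = 4/12
  3 pink: C(9,3)C(3,0)/C(12,3) = 21/55; then P = 5/12
P(pink from Urn B) = 17/48 ≈ 0.3542.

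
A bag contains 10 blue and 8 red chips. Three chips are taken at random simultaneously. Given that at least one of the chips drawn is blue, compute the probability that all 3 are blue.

3/19

P(all 3 blue) = C(10,3)/C(18,3) = 5/34; P(at least one blue) = 1 − C(8,3)/C(18,3) = 95/102.
Since 'all 3 blue' ⊆ 'at least one blue', P(all 3 | at least one) = 5/34 / 95/102 = 3/19 ≈ 0.1579.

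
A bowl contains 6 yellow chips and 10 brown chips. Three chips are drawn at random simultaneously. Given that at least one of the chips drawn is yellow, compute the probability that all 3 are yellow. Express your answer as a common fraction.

1/22

P(all 3 yellow) = C(6,3)/C(16,3) = 1/28; P(at least one yellow) = 1 − C(10,3)/C(16,3) = 11/14.
Since 'all 3 yellow' ⊆ 'at least one yellow', P(all 3 | at least one) = 1/28 / 11/14 = 1/22 ≈ 0.0455.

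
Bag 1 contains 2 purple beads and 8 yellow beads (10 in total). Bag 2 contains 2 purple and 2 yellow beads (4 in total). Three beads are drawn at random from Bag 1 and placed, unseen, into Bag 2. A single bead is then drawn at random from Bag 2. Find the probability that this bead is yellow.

Condition on how many of the transferred beads are yellow (from Bag 1: 8 yellow of 10; then Bag 2 has 7 total).
  1 yellow: C(8,1)C(2,2)/C(10,3) = 1/15; then P = 3/7
  2 yellow: C(8,2)C(2,1)/C(10,3) = 7/15; then P = 4/7
  3 yellow: C(8,3)C(2,0)/C(10,3) = 7/15; then P = 5/7
P(yellow from Bag 2) = 22/35 ≈ 0.6286.

22/35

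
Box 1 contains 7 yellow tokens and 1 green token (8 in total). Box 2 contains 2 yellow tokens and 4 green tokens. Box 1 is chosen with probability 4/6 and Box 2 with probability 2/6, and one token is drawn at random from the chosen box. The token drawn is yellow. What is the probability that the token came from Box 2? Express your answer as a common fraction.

4/25

P(yellow | Box 1) = 7/8; P(yellow | Box 2) = 1/3.
P(yellow) = 2/3·7/8 + 1/3·1/3 = 25/36.
By Bayes' rule, P(Box 2 | yellow) = 1/9 / 25/36 = 4/25 ≈ 0.1600.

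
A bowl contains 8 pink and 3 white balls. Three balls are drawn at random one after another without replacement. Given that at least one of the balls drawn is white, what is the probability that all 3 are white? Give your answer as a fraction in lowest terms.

1/109

P(all 3 white) = C(3,3)/C(11,3) = 1/165; P(at least one white) = 1 − C(8,3)/C(11,3) = 109/165.
Since 'all 3 white' ⊆ 'at least one white', P(all 3 | at least one) = 1/165 / 109/165 = 1/109 ≈ 0.0092.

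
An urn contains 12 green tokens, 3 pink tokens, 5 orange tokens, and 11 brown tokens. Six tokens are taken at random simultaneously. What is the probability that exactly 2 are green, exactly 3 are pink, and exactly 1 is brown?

242/245427

Unordered draws without replacement: count favorable combinations over C(31,6).
Favorable = C(12,2) · C(3,3) · C(5,0) · C(11,1) = 726; total = C(31,6) = 736281.
P = 726/736281 = 242/245427 ≈ 0.0010.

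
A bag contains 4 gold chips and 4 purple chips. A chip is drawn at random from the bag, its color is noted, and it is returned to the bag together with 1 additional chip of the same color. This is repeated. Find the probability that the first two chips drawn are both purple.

After a purple draw the bag holds 5 purple out of 9.
P = (4/8)·(5/9) = 5/18 ≈ 0.2778.

5/18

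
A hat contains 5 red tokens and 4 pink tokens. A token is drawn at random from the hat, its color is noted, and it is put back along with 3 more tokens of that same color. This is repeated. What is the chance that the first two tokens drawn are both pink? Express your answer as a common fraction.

7/27

After a pink draw the hat holds 7 pink out of 12.
P = (4/9)·(7/12) = 7/27 ≈ 0.2593.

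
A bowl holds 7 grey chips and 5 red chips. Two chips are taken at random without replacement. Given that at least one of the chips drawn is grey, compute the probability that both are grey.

P(both grey) = C(7,2)/C(12,2) = 7/22; P(at least one grey) = 1 − C(5,2)/C(12,2) = 28/33.
Since 'both grey' ⊆ 'at least one grey', P(both | at least one) = 7/22 / 28/33 = 3/8 ≈ 0.3750.

3/8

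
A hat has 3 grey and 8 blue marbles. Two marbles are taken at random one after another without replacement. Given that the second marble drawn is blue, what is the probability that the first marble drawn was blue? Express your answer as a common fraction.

7/10

P(first=blue and the second marble drawn is blue) = (8/11)·(7/10) = 28/55.
P(the second marble drawn is blue) = Σ over first color = 12/55 + 28/55 = 8/11.
By Bayes, P(first=blue | the second marble drawn is blue) = 28/55 / 8/11 = 7/10 ≈ 0.7000.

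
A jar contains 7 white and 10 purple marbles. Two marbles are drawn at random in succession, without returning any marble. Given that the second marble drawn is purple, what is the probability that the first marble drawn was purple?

P(first=purple and the second marble drawn is purple) = (10/17)·(9/16) = 45/136.
P(the second marble drawn is purple) = Σ over first color = 35/136 + 45/136 = 10/17.
By Bayes, P(first=purple | the second marble drawn is purple) = 45/136 / 10/17 = 9/16 ≈ 0.5625.

9/16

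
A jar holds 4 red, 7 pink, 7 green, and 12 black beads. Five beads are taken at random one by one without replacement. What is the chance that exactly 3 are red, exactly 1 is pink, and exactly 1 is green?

14/10179

Unordered draws without replacement: count favorable combinations over C(30,5).
Favorable = C(4,3) · C(7,1) · C(7,1) · C(12,0) = 196; total = C(30,5) = 142506.
P = 196/142506 = 14/10179 ≈ 0.0014.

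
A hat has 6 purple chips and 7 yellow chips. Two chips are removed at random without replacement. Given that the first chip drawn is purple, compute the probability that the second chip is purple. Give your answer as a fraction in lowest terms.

5/12

After removing 1 purple, the hat has 5 purple out of 12 remaining.
P(second is purple | given) = 5/12 ≈ 0.4167.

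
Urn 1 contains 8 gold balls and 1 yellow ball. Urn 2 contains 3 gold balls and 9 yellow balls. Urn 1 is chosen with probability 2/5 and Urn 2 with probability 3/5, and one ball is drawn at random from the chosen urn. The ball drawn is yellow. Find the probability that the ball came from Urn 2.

81/89

P(yellow | Urn 1) = 1/9; P(yellow | Urn 2) = 3/4.
P(yellow) = 2/5·1/9 + 3/5·3/4 = 89/180.
By Bayes' rule, P(Urn 2 | yellow) = 9/20 / 89/180 = 81/89 ≈ 0.9101.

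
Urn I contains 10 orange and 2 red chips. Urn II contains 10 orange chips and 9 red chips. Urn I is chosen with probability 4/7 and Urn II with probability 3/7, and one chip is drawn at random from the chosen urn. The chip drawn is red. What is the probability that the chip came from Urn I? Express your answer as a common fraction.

P(red | Urn I) = 1/6; P(red | Urn II) = 9/19.
P(red) = 4/7·1/6 + 3/7·9/19 = 17/57.
By Bayes' rule, P(Urn I | red) = 2/21 / 17/57 = 38/119 ≈ 0.3193.

38/119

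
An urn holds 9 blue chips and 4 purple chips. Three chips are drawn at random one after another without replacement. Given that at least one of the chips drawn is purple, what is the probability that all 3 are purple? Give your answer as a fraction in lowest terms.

2/101

P(all 3 purple) = C(4,3)/C(13,3) = 2/143; P(at least one purple) = 1 − C(9,3)/C(13,3) = 101/143.
Since 'all 3 purple' ⊆ 'at least one purple', P(all 3 | at least one) = 2/143 / 101/143 = 2/101 ≈ 0.0198.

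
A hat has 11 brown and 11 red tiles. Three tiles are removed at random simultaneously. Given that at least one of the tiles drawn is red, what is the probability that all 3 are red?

3/25

P(all 3 red) = C(11,3)/C(22,3) = 3/28; P(at least one red) = 1 − C(11,3)/C(22,3) = 25/28.
Since 'all 3 red' ⊆ 'at least one red', P(all 3 | at least one) = 3/28 / 25/28 = 3/25 ≈ 0.1200.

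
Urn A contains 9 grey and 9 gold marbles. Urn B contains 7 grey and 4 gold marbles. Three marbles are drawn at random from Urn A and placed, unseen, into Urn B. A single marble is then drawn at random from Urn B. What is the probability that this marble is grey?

17/28

Condition on how many of the transferred marbles are grey (from Urn A: 9 grey of 18; then Urn B has 14 total).
  0 grey: C(9,0)C(9,3)/C(18,3) = 7/68; then P = 7/14
  1 grey: C(9,1)C(9,2)/C(18,3) = 27/68; then P = 8/14
  2 grey: C(9,2)C(9,1)/C(18,3) = 27/68; then P = 9/14
  3 grey: C(9,3)C(9,0)/C(18,3) = 7/68; then P = 10/14
P(grey from Urn B) = 17/28 ≈ 0.6071.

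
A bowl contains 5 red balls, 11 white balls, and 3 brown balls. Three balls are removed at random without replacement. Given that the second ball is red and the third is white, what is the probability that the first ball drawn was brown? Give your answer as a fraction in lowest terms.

3/17

P(first=brown and the second ball is red and the third is white) = (3/19)·(5/18)·(11/17) = 55/1938.
P(E) = Σ over first color = 110/2907 + 275/2907 + 55/1938 = 55/342.
By Bayes, P(first=brown | E) = 55/1938 / 55/342 = 3/17 ≈ 0.1765.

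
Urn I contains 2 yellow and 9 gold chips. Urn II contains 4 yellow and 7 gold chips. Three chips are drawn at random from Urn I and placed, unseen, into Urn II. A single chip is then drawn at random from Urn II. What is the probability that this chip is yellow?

Condition on how many of the transferred chips are yellow (from Urn I: 2 yellow of 11; then Urn II has 14 total).
  0 yellow: C(2,0)C(9,3)/C(11,3) = 28/55; then P = 4/14
  1 yellow: C(2,1)C(9,2)/C(11,3) = 24/55; then P = 5/14
  2 yellow: C(2,2)C(9,1)/C(11,3) = 3/55; then P = 6/14
P(yellow from Urn II) = 25/77 ≈ 0.3247.

25/77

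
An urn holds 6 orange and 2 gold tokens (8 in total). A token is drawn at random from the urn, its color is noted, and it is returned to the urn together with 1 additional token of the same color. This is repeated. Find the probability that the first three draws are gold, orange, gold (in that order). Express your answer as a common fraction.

Track the composition after each reinforcement of +1.
P = (2/8) · (6/9) · (3/10) = 1/20 ≈ 0.0500.

1/20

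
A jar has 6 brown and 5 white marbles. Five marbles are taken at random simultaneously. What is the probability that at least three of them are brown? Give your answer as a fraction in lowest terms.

281/462

Sum the hypergeometric tail for j = 3,…,5 brown marbles.
Favorable = C(6,3)·C(5,2) + C(6,4)·C(5,1) + C(6,5)·C(5,0) = 281; total = C(11,5) = 462.
P = 281/462 = 281/462 ≈ 0.6082.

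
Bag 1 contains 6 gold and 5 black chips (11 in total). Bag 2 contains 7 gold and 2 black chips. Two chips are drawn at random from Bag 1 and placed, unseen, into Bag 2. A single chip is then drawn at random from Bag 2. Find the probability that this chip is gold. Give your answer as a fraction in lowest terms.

Condition on how many of the transferred chips are gold (from Bag 1: 6 gold of 11; then Bag 2 has 11 total).
  0 gold: C(6,0)C(5,2)/C(11,2) = 2/11; then P = 7/11
  1 gold: C(6,1)C(5,1)/C(11,2) = 6/11; then P = 8/11
  2 gold: C(6,2)C(5,0)/C(11,2) = 3/11; then P = 9/11
P(gold from Bag 2) = 89/121 ≈ 0.7355.

89/121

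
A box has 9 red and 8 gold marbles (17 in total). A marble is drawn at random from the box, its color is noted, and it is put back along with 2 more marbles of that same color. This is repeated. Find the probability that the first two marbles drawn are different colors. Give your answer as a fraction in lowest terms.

144/323

Either red then gold, or gold then red; after the first draw the total is 19.
P = (9/17)·(8/19) + (8/17)·(9/19) = 144/323 ≈ 0.4458.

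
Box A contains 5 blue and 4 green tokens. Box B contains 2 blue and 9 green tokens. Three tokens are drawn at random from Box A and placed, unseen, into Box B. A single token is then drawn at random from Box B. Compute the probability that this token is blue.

11/42

Condition on how many of the transferred tokens are blue (from Box A: 5 blue of 9; then Box B has 14 total).
  0 blue: C(5,0)C(4,3)/C(9,3) = 1/21; then P = 2/14
  1 blue: C(5,1)C(4,2)/C(9,3) = 5/14; then P = 3/14
  2 blue: C(5,2)C(4,1)/C(9,3) = 10/21; then P = 4/14
  3 blue: C(5,3)C(4,0)/C(9,3) = 5/42; then P = 5/14
P(blue from Box B) = 11/42 ≈ 0.2619.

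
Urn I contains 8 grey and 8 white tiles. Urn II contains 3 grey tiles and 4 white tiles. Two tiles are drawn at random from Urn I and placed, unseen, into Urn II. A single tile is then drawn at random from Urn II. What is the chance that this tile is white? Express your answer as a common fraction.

5/9

Condition on how many of the transferred tiles are white (from Urn I: 8 white of 16; then Urn II has 9 total).
  0 white: C(8,0)C(8,2)/C(16,2) = 7/30; then P = 4/9
  1 white: C(8,1)C(8,1)/C(16,2) = 8/15; then P = 5/9
  2 white: C(8,2)C(8,0)/C(16,2) = 7/30; then P = 6/9
P(white from Urn II) = 5/9 ≈ 0.5556.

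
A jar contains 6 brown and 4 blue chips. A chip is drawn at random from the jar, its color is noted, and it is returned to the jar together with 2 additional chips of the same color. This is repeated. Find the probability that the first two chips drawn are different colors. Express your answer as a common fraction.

2/5

Either brown then blue, or blue then brown; after the first draw the total is 12.
P = (6/10)·(4/12) + (4/10)·(6/12) = 2/5 ≈ 0.4000.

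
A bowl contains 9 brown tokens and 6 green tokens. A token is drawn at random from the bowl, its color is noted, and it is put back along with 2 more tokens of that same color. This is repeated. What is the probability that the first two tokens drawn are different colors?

36/85

Either brown then green, or green then brown; after the first draw the total is 17.
P = (9/15)·(6/17) + (6/15)·(9/17) = 36/85 ≈ 0.4235.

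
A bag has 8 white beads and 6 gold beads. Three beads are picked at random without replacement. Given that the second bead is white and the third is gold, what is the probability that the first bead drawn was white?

7/12

P(first=white and the second bead is white and the third is gold) = (8/14)·(7/13)·(6/12) = 2/13.
P(E) = Σ over first color = 2/13 + 10/91 = 24/91.
By Bayes, P(first=white | E) = 2/13 / 24/91 = 7/12 ≈ 0.5833.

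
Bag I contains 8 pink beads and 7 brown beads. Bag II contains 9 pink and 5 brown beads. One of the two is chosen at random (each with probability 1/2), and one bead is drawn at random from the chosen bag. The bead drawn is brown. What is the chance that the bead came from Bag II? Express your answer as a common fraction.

75/173

P(brown | Bag I) = 7/15; P(brown | Bag II) = 5/14.
P(brown) = 1/2·7/15 + 1/2·5/14 = 173/420.
By Bayes' rule, P(Bag II | brown) = 5/28 / 173/420 = 75/173 ≈ 0.4335.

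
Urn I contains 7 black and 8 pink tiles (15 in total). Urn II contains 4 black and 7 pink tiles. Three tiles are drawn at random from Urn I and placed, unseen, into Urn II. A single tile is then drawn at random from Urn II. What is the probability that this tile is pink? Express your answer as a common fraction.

Condition on how many of the transferred tiles are pink (from Urn I: 8 pink of 15; then Urn II has 14 total).
  0 pink: C(8,0)C(7,3)/C(15,3) = 1/13; then P = 7/14
  1 pink: C(8,1)C(7,2)/C(15,3) = 24/65; then P = 8/14
  2 pink: C(8,2)C(7,1)/C(15,3) = 28/65; then P = 9/14
  3 pink: C(8,3)C(7,0)/C(15,3) = 8/65; then P = 10/14
P(pink from Urn II) = 43/70 ≈ 0.6143.

43/70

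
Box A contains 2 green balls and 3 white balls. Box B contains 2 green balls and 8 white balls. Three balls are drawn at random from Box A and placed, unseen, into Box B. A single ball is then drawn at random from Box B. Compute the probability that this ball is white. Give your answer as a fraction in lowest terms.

49/65

Condition on how many of the transferred balls are white (from Box A: 3 white of 5; then Box B has 13 total).
  1 white: C(3,1)C(2,2)/C(5,3) = 3/10; then P = 9/13
  2 white: C(3,2)C(2,1)/C(5,3) = 3/5; then P = 10/13
  3 white: C(3,3)C(2,0)/C(5,3) = 1/10; then P = 11/13
P(white from Box B) = 49/65 ≈ 0.7538.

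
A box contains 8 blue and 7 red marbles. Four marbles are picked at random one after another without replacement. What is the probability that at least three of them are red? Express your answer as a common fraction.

3/13

Sum the hypergeometric tail for j = 3,…,4 red marbles.
Favorable = C(7,3)·C(8,1) + C(7,4)·C(8,0) = 315; total = C(15,4) = 1365.
P = 315/1365 = 3/13 ≈ 0.2308.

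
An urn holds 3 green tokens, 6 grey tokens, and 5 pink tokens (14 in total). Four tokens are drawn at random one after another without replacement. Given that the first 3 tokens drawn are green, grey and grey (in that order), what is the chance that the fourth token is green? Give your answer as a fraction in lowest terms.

After removing 1 green, 2 grey, the urn has 2 green out of 11 remaining.
P(fourth is green | given) = 2/11 ≈ 0.1818.

2/11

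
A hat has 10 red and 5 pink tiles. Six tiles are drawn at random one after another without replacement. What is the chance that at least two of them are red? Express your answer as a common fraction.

999/1001

Sum the hypergeometric tail for j = 2,…,6 red tiles.
Favorable = C(10,2)·C(5,4) + C(10,3)·C(5,3) + C(10,4)·C(5,2) + C(10,5)·C(5,1) + C(10,6)·C(5,0) = 4995; total = C(15,6) = 5005.
P = 4995/5005 = 999/1001 ≈ 0.9980.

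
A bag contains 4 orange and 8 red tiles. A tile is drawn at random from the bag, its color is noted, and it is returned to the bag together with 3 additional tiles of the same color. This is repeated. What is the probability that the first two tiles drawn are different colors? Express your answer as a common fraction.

16/45

Either orange then red, or red then orange; after the first draw the total is 15.
P = (4/12)·(8/15) + (8/12)·(4/15) = 16/45 ≈ 0.3556.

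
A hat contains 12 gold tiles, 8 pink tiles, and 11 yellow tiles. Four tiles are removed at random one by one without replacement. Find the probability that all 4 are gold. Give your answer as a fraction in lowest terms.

99/6293

Unordered draws without replacement: count favorable combinations over C(31,4).
Favorable = C(12,4) · C(8,0) · C(11,0) = 495; total = C(31,4) = 31465.
P = 495/31465 = 99/6293 ≈ 0.0157.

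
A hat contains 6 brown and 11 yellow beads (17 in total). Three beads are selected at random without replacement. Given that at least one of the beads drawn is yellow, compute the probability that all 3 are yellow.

P(all 3 yellow) = C(11,3)/C(17,3) = 33/136; P(at least one yellow) = 1 − C(6,3)/C(17,3) = 33/34.
Since 'all 3 yellow' ⊆ 'at least one yellow', P(all 3 | at least one) = 33/136 / 33/34 = 1/4 ≈ 0.2500.

1/4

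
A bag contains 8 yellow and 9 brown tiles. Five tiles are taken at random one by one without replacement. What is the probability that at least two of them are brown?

393/442

Sum the hypergeometric tail for j = 2,…,5 brown tiles.
Favorable = C(9,2)·C(8,3) + C(9,3)·C(8,2) + C(9,4)·C(8,1) + C(9,5)·C(8,0) = 5502; total = C(17,5) = 6188.
P = 5502/6188 = 393/442 ≈ 0.8891.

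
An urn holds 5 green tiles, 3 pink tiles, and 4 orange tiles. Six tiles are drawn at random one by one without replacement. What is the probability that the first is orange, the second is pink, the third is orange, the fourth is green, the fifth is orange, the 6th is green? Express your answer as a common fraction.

Multiply the conditional probability of each draw in order, without replacement, so each draw removes one from its color and from the total.
P = (4/12) · (3/11) · (3/10) · (5/9) · (2/8) · (4/7) = 1/462 ≈ 0.0022.

1/462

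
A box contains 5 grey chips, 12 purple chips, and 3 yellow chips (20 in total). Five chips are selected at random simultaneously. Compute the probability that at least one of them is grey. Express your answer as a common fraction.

Use the complement: P(at least one grey) = 1 − P(no grey).
P(none) = C(15,5)/C(20,5) = 3003/15504.
So P = 1 − 3003/15504 = 4167/5168 ≈ 0.8063.

4167/5168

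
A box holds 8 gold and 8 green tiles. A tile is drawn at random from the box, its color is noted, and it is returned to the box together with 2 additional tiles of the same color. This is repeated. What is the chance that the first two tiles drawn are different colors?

Either green then gold, or gold then green; after the first draw the total is 18.
P = (8/16)·(8/18) + (8/16)·(8/18) = 4/9 ≈ 0.4444.

4/9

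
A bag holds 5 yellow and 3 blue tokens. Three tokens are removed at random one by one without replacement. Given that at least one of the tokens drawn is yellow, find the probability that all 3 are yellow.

2/11

P(all 3 yellow) = C(5,3)/C(8,3) = 5/28; P(at least one yellow) = 1 − C(3,3)/C(8,3) = 55/56.
Since 'all 3 yellow' ⊆ 'at least one yellow', P(all 3 | at least one) = 5/28 / 55/56 = 2/11 ≈ 0.1818.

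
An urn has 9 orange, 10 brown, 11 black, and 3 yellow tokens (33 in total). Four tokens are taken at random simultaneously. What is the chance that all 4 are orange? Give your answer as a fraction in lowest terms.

21/6820

Unordered draws without replacement: count favorable combinations over C(33,4).
Favorable = C(9,4) · C(10,0) · C(11,0) · C(3,0) = 126; total = C(33,4) = 40920.
P = 126/40920 = 21/6820 ≈ 0.0031.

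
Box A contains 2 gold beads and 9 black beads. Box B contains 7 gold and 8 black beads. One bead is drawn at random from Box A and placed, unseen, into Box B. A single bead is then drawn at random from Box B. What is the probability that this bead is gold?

79/176

Condition on how many of the transferred beads are gold (from Box A: 2 gold of 11; then Box B has 16 total).
  0 gold: C(2,0)C(9,1)/C(11,1) = 9/11; then P = 7/16
  1 gold: C(2,1)C(9,0)/C(11,1) = 2/11; then P = 8/16
P(gold from Box B) = 79/176 ≈ 0.4489.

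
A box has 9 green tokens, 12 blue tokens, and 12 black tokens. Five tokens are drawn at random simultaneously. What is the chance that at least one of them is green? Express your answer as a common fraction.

738/899

Use the complement: P(at least one green) = 1 − P(no green).
P(none) = C(24,5)/C(33,5) = 42504/237336.
So P = 1 − 42504/237336 = 738/899 ≈ 0.8209.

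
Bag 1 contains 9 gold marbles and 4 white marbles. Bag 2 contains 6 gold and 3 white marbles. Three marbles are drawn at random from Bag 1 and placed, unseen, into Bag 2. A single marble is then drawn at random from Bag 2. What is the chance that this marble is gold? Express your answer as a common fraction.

Condition on how many of the transferred marbles are gold (from Bag 1: 9 gold of 13; then Bag 2 has 12 total).
  0 gold: C(9,0)C(4,3)/C(13,3) = 2/143; then P = 6/12
  1 gold: C(9,1)C(4,2)/C(13,3) = 27/143; then P = 7/12
  2 gold: C(9,2)C(4,1)/C(13,3) = 72/143; then P = 8/12
  3 gold: C(9,3)C(4,0)/C(13,3) = 42/143; then P = 9/12
P(gold from Bag 2) = 35/52 ≈ 0.6731.

35/52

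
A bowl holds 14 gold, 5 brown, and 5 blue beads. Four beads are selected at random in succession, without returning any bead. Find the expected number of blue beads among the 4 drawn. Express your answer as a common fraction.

By linearity of expectation, E[X] = Σ P(draw i is blue); by symmetry each draw (even without replacement) has P(blue) = 5/24.
E[X] = 4 · 5/24 = 5/6 ≈ 0.8333.

5/6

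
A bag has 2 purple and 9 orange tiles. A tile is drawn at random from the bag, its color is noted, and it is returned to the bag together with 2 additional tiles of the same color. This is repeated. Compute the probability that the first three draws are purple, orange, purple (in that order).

Track the composition after each reinforcement of +2.
P = (2/11) · (9/13) · (4/15) = 24/715 ≈ 0.0336.

24/715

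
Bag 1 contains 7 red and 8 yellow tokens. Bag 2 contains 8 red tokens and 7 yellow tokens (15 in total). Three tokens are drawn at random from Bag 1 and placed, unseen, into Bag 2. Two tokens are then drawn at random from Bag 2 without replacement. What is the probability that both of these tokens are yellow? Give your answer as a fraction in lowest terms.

11/51

Condition on how many of the transferred tokens are yellow (from Bag 1: 8 yellow of 15; then Bag 2 has 18 total).
  0 yellow: C(8,0)C(7,3)/C(15,3) = 1/13; then P = C(7,2)/C(18,2) = 7/51
  1 yellow: C(8,1)C(7,2)/C(15,3) = 24/65; then P = C(8,2)/C(18,2) = 28/153
  2 yellow: C(8,2)C(7,1)/C(15,3) = 28/65; then P = C(9,2)/C(18,2) = 4/17
  3 yellow: C(8,3)C(7,0)/C(15,3) = 8/65; then P = C(10,2)/C(18,2) = 5/17
P(both yellow) = 11/51 ≈ 0.2157.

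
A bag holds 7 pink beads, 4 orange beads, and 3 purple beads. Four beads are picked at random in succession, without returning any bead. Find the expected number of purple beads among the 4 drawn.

6/7

By linearity of expectation, E[X] = Σ P(draw i is purple); by symmetry each draw (even without replacement) has P(purple) = 3/14.
E[X] = 4 · 3/14 = 6/7 ≈ 0.8571.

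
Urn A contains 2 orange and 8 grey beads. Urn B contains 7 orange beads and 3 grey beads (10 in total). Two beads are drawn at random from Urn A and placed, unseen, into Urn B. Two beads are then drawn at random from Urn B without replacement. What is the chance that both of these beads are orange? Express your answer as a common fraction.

536/1485

Condition on how many of the transferred beads are orange (from Urn A: 2 orange of 10; then Urn B has 12 total).
  0 orange: C(2,0)C(8,2)/C(10,2) = 28/45; then P = C(7,2)/C(12,2) = 7/22
  1 orange: C(2,1)C(8,1)/C(10,2) = 16/45; then P = C(8,2)/C(12,2) = 14/33
  2 orange: C(2,2)C(8,0)/C(10,2) = 1/45; then P = C(9,2)/C(12,2) = 6/11
P(both orange) = 536/1485 ≈ 0.3609.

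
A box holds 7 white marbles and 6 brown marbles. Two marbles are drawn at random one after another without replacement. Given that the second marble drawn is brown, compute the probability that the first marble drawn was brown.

5/12

P(first=brown and the second marble drawn is brown) = (6/13)·(5/12) = 5/26.
P(the second marble drawn is brown) = Σ over first color = 7/26 + 5/26 = 6/13.
By Bayes, P(first=brown | the second marble drawn is brown) = 5/26 / 6/13 = 5/12 ≈ 0.4167.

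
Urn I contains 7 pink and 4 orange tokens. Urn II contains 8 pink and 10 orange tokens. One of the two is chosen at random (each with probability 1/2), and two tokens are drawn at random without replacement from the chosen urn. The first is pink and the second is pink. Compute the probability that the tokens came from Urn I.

P(E | Urn I) = 21/55; P(E | Urn II) = 28/153.
P(E) = 1/2·21/55 + 1/2·28/153 = 4753/16830.
By Bayes' rule, P(Urn I | E) = 21/110 / 4753/16830 = 459/679 ≈ 0.6760.

459/679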